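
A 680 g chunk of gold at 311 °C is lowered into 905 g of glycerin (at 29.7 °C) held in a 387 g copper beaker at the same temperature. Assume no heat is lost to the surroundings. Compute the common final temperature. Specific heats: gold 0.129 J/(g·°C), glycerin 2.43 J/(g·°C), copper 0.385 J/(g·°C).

T_f ≈ 39.8 °C

T_f is the heat-capacity-weighted average of the initial temperatures:
T_f = (87.72*311 + 2199.2*29.7 + 149*29.7) / (87.72 + 2199.2 + 149)
    = 97021 / 2435.9 ≈ 39.83 °C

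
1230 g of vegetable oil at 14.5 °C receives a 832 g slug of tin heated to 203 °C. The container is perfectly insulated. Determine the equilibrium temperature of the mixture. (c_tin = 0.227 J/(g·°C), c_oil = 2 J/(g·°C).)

T_f ≈ 27.9 °C

Heat lost by the tin equals heat gained by the oil:
832×0.227×(203 − T) = 1230×2×(T − 14.5)
188.86(203 − T) = 2460(T − 14.5)
2648.9 T = 74009  ⇒  T ≈ 27.94 °C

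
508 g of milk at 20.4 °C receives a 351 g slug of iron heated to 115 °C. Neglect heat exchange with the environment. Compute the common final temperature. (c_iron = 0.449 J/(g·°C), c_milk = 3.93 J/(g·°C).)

With ΣQ=0 the equilibrium temperature is the m·c-weighted mean:
T_f = (157.6*115 + 1996.4*20.4) / (157.6 + 1996.4)
    = 58851 / 2154 ≈ 27.32 °C

T_f ≈ 27.3 °C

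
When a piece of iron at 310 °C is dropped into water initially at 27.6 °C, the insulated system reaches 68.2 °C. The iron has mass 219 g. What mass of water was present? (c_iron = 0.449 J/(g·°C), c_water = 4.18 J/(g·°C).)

m ≈ 140 g

Conservation of energy gives ΣQ = 0:
219×0.449×(68.2 − 310) + m×4.18×(68.2 − 27.6) = 0
169.71 m = 23776
m = 23776/169.71 ≈ 140.1 g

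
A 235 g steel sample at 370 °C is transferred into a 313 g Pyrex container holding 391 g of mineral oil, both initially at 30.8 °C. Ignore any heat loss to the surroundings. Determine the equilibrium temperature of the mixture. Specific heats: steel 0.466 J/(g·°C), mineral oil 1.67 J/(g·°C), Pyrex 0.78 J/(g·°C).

Setting the total heat transfer to zero:
235×0.466×(T − 370) + 391×1.67×(T − 30.8) + 313×0.78×(T − 30.8) = 0
1006.6 T = 68150
T = 68150/1006.6 ≈ 67.70 °C

T_f ≈ 67.7 °C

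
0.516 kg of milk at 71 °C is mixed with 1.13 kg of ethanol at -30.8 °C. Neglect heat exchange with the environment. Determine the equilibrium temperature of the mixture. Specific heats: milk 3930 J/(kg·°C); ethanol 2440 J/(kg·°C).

T_f ≈ 12.3 °C

T_f = Σ m_i c_i T_i / Σ m_i c_i:
T_f = (2027.9·71 + 2757.2·(-30.8)) / (2027.9 + 2757.2)
    = 59058 / 4785.1 ≈ 12.34 °C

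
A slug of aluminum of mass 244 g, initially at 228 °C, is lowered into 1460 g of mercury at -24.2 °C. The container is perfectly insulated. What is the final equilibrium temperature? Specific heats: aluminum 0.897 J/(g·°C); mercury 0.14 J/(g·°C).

T_f = Σ m_i c_i T_i / Σ m_i c_i:
T_f = (218.87*228 + 204.4*(-24.2)) / (218.87 + 204.4)
    = 44955 / 423.27 ≈ 106.21 °C

T_f ≈ 106.2 °C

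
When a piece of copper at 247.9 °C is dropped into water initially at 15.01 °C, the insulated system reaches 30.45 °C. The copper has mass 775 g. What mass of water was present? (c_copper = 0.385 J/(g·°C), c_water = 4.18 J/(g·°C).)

m ≈ 1010 g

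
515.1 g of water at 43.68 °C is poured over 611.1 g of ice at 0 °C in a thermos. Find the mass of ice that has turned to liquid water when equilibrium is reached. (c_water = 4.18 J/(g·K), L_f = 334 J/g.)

m_melted ≈ 282 g

Heat available from the water dropping to 0 °C: 515.1·4.18·43.68 = 94048 J.
Fully melting the ice requires m_ice L_f = 611.1·334 = 204107 J.
Since 94048 < 204107 J, not all the ice melts; equilibrium is at 0 °C.
m_melt = 94048 / L_f = 281.6 g.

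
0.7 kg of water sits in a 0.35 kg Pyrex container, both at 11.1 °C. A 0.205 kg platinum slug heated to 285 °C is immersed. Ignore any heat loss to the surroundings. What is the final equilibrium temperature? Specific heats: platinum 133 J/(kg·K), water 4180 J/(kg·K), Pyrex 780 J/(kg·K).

Setting the total heat transfer to zero:
0.205·133·(T − 285) + 0.7·4180·(T − 11.1) + 0.35·780·(T − 11.1) = 0
3226.3 T = 43279
T = 43279/3226.3 ≈ 13.41 °C

T_f ≈ 13.4 °C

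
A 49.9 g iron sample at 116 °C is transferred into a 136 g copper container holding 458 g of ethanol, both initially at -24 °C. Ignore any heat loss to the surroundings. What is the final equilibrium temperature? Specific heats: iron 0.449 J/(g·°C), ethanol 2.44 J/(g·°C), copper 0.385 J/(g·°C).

Net heat exchanged in the isolated system is zero:
49.9×0.449×(T − 116) + 458×2.44×(T − (-24)) + 136×0.385×(T − (-24)) = 0
1192.3 T = -25478
T ≈ -21.37 °C

T_f ≈ -21.4 °C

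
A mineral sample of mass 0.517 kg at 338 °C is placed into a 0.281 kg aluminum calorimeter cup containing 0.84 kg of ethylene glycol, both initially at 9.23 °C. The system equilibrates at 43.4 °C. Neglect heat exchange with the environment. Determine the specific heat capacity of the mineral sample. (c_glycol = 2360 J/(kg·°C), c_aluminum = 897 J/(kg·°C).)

c ≈ 501 J/(kg·°C)

Let T be the final temperature. ΣQ_i = 0:
0.517·c·(43.4 − 338) + 0.84·2360·(43.4 − 9.23) + 0.281·897·(43.4 − 9.23) = 0
-152.31 c = -76351
c = -76351/-152.31 ≈ 501.3 J/(kg·°C)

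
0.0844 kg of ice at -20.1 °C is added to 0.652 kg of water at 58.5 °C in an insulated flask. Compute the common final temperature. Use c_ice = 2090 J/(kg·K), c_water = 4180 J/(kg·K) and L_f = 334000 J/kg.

Energy conservation, ΣQ = 0:
ice -20.1→0 °C: 0.0844·2090·20.1 = 3545.6
  latent heat to melt: 0.0844·334000 = 28190
  warm the meltwater: 352.79 T
  water cools: 0.652·4180·(T − 58.5) = 2725.4(T − 58.5)
3078.2 T = 159434 − 31735 = 127698
T ≈ 41.49 °C — above 0 °C, consistent with complete melting.

T_f ≈ 41.5 °C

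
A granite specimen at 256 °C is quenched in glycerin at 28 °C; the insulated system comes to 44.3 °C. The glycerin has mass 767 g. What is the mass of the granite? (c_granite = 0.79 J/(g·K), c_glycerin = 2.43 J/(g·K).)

m ≈ 182 g

|Q_granite| = |Q_glycerin|:
m·0.79·(256 − 44.3) = 767·2.43·(44.3 − 28)
167.24 m = 30380  ⇒  m ≈ 181.7 g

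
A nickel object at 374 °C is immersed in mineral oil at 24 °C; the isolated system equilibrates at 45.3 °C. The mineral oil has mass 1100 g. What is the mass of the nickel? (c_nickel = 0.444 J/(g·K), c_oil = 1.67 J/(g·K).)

|Q_nickel| = |Q_oil|:
m·0.444·(374 − 45.3) = 1100·1.67·(45.3 − 24)
145.94 m = 39128  ⇒  m ≈ 268.1 g

m ≈ 268 g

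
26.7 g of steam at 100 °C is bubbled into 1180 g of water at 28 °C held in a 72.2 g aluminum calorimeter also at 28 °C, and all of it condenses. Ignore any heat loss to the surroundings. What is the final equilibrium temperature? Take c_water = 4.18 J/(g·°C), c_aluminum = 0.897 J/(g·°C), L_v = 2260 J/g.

T_f ≈ 41.4 °C

Let T be the final temperature. ΣQ_i = 0:
steam→water at 100 °C releases m L_v = 26.7·2260 = 60342
  condensate cools 100→T: 26.7·4.18·(T − 100) = 111.61(T − 100)
  water warms: 1180·4.18·(T − 28) = 4932.4(T − 28)
  aluminum cup: 72.2·0.897·(T − 28) = 64.76(T − 28)
5108.8 T = 60342 + 11161 + 139921 = 211423
T ≈ 41.38 °C, under the boiling point, so the assumption holds.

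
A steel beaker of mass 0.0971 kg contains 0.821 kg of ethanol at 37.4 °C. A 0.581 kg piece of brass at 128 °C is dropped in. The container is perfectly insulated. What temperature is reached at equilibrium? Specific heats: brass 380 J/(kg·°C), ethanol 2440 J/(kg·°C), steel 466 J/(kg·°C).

T_f ≈ 46.2 °C

With ΣQ=0 the equilibrium temperature is the m·c-weighted mean:
T_f = (220.78×128 + 2003.2×37.4 + 45.25×37.4) / (220.78 + 2003.2 + 45.25)
    = 104873 / 2269.3 ≈ 46.21 °C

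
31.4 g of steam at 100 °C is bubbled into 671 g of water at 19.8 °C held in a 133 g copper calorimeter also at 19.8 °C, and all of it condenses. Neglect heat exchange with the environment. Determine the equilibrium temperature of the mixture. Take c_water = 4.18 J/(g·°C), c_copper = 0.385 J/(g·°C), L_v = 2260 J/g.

T_f ≈ 47.1 °C

Net heat exchanged in the isolated system is zero:
steam→water at 100 °C releases m L_v = 31.4·2260 = 70964
  condensate cools 100→T: 31.4·4.18·(T − 100) = 131.25(T − 100)
  water warms: 671·4.18·(T − 19.8) = 2804.8(T − 19.8)
  copper cup: 133·0.385·(T − 19.8) = 51.2(T − 19.8)
2987.2 T = 70964 + 13125 + 56549 = 140638
T ≈ 47.08 °C (< 100 °C, so full condensation is consistent).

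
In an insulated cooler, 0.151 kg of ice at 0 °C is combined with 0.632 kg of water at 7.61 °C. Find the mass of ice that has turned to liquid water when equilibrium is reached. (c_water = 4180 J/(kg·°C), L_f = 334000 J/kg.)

Water can give up m c ΔT = 0.632·4180·7.61 = 20104 J before reaching 0 °C.
Fully melting the ice requires m_ice L_f = 0.151·334000 = 50434 J.
Since 20104 < 50434 J, not all the ice melts; equilibrium is at 0 °C.
m_melted·334000 = 20104  ⇒  m_melted ≈ 0.06019 kg.

m_melted ≈ 0.0602 kg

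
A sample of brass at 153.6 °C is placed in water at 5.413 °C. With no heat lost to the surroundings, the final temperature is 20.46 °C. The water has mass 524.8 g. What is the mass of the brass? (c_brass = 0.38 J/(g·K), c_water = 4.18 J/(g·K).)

m ≈ 652 g

Heat lost by the brass = heat gained by the water:
m×0.38×(153.6 − 20.46) = 524.8×4.18×(20.46 − 5.413)
50.59 m = 33008  ⇒  m ≈ 652.4 g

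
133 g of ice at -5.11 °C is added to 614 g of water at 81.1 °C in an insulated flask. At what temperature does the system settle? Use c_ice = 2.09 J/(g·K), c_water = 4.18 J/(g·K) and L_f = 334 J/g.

Conservation of energy gives ΣQ = 0:
ice -5.11→0 °C: 133·2.09·5.11 = 1420.4; latent heat to melt: 133·334 = 44422; warm the meltwater: 555.94 T; water cools: 614·4.18·(T − 81.1) = 2566.5(T − 81.1)
3122.5 T = 208145 − 45842 = 162302
T ≈ 51.98 °C. Since T > 0 °C, the all-ice-melts assumption holds.

T_f ≈ 52.0 °C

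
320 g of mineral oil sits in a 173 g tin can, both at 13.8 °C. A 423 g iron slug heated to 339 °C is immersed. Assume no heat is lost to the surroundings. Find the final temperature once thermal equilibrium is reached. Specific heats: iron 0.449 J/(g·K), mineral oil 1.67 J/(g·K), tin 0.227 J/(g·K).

Taking heat into each body as positive, Σ m c ΔT = 0:
423*0.449*(T − 339) + 320*1.67*(T − 13.8) + 173*0.227*(T − 13.8) = 0
189.93(T − 339) + 534.4(T − 13.8) + 39.27(T − 13.8) = 0
763.6 T = 72302
T = 72302/763.6 ≈ 94.69 °C

T_f ≈ 94.7 °C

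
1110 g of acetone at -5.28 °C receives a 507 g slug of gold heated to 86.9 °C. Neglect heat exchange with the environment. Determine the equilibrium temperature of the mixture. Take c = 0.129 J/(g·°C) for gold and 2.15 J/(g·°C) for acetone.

T_f ≈ -2.8 °C

Set heat shed by the hot body equal to heat absorbed by the cold body:
507×0.129×(86.9 − T) = 1110×2.15×(T − (-5.28))
65.4(86.9 − T) = 2386.5(T − (-5.28))
2451.9 T = -6917.2  ⇒  T ≈ -2.82 °C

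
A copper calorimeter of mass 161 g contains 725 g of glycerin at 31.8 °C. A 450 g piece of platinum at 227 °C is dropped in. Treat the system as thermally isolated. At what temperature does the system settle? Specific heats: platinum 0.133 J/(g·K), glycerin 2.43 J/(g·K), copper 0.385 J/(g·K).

T_f ≈ 38.0 °C

Setting the total heat transfer to zero:
450·0.133·(T − 227) + 725·2.43·(T − 31.8) + 161·0.385·(T − 31.8) = 0
59.85(T − 227) + 1761.8(T − 31.8) + 61.98(T − 31.8) = 0
(59.85 + 1761.8 + 61.98) T = 59.85·227 + 1761.8·31.8 + 61.98·31.8
T ≈ 38.00 °C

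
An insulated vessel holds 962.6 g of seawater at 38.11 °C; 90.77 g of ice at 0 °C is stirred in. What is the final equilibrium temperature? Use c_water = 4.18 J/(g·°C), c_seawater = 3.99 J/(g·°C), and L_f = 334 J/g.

Let T be the final temperature. ΣQ_i = 0:
latent heat to melt: 90.77×334 = 30317
  meltwater 0→T: 90.77×4.18×T = 379.42 T
  seawater: 3840.8(T − 38.11)
4220.2 T = 146372 − 30317 = 116055
T ≈ 27.50 °C — above 0 °C, consistent with complete melting.

T_f ≈ 27.5 °C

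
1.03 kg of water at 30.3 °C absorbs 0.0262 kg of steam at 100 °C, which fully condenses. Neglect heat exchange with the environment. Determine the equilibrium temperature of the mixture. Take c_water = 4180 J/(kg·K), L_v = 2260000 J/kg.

T_f ≈ 45.4 °C

Heat gained plus heat lost sum to zero:
latent heat released on condensation: 0.0262×2260000 = 59212
  condensate cools 100→T: 0.0262×4180×(T − 100) = 109.52(T − 100)
  water warms: 1.03×4180×(T − 30.3) = 4305.4(T − 30.3)
4414.9 T = 59212 + 10952 + 130454 = 200617
T ≈ 45.44 °C — below 100 °C, confirming all the steam condensed.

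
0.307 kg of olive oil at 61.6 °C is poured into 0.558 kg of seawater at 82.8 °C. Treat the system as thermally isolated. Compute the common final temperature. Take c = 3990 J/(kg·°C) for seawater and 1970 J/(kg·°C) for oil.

Heat gained plus heat lost sum to zero:
0.558×3990×(T − 82.8) + 0.307×1970×(T − 61.6) = 0
2831.2 T = 221603
T = 221603 / 2831.2 = 78.3 °C

T_f ≈ 78.3 °C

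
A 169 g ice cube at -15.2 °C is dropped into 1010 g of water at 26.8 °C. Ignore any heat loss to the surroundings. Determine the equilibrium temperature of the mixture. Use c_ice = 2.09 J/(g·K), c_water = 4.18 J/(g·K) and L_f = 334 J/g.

Energy conservation, ΣQ = 0:
ice -15.2→0 °C: 169·2.09·15.2 = 5368.8; fusion: m_ice L_f = 169·334 = 56446; meltwater 0→T: 169·4.18·T = 706.42 T; water cools: 1010·4.18·(T − 26.8) = 4221.8(T − 26.8)
4928.2 T = 113144 − 61815 = 51329
T ≈ 10.42 °C — above 0 °C, consistent with complete melting.

T_f ≈ 10.4 °C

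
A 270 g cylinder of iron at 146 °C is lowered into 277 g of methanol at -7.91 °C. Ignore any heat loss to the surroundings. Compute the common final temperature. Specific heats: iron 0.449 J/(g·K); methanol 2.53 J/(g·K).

T_f ≈ 14.8 °C

T_f = Σ m_i c_i T_i / Σ m_i c_i:
T_f = (121.23·146 + 700.81·(-7.91)) / (121.23 + 700.81)
    = 12156 / 822.04 ≈ 14.79 °C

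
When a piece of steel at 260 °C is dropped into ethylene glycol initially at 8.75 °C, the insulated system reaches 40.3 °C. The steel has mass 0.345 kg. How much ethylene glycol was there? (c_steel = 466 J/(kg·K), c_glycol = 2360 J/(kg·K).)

m ≈ 0.474 kg

|Q_steel| = |Q_glycol|:
0.345·466·(260 − 40.3) = m·2360·(40.3 − 8.75)
74458 m = 35321  ⇒  m ≈ 0.4744 kg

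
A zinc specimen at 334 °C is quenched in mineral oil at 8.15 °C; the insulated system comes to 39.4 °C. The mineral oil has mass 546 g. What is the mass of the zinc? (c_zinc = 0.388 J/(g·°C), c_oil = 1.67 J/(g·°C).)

m ≈ 249 g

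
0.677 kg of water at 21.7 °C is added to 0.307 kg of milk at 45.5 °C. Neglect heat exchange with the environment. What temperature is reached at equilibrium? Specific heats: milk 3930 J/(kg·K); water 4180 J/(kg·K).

Energy conservation, ΣQ = 0:
0.307*3930*(T − 45.5) + 0.677*4180*(T − 21.7) = 0
1206.5(T − 45.5) + 2829.9(T − 21.7) = 0
4036.4 T = 116304
T = 116304 / 4036.4 = 28.8 °C

T_f ≈ 28.8 °C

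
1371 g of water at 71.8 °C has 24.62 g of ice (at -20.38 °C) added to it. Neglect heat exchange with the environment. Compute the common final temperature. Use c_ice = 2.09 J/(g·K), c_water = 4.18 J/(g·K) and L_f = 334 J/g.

T_f ≈ 68.9 °C

Sum of m c ΔT and latent-heat terms is zero:
warm ice to 0 °C: 24.62×2.09×(0 − (-20.38)) = 1048.7
  latent heat to melt: 24.62×334 = 8223.1
  meltwater 0→T: 24.62×4.18×T = 102.91 T
  water: 5730.8(T − 71.8)
5833.7 T = 411470 − 9271.7 = 402198
T ≈ 68.94 °C — above 0 °C, consistent with complete melting.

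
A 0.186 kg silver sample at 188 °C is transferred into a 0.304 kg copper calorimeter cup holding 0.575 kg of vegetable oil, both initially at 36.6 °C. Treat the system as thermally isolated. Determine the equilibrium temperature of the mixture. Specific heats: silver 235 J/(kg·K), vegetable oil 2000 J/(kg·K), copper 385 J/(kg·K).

T_f = Σ m_i c_i T_i / Σ m_i c_i:
T_f = (43.71×188 + 1150×36.6 + 117.04×36.6) / (43.71 + 1150 + 117.04)
    = 54591 / 1310.8 ≈ 41.65 °C

T_f ≈ 41.6 °C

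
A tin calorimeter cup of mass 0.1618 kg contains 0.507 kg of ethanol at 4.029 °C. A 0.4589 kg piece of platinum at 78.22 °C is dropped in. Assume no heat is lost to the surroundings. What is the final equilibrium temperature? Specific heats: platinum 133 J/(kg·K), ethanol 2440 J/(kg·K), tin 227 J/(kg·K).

T_f ≈ 7.4 °C

Setting the total heat transfer to zero:
0.4589×133×(T − 78.22) + 0.507×2440×(T − 4.029) + 0.1618×227×(T − 4.029) = 0
1334.8 T = 9906.2
T ≈ 7.42 °C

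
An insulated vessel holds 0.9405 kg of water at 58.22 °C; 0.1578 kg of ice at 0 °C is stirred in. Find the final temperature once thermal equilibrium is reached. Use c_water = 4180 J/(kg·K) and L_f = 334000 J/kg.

Taking heat into each body as positive, Σ m c ΔT = 0:
latent heat to melt: 0.1578·334000 = 52705
  warm the meltwater: 659.6 T
  water cools: 0.9405·4180·(T − 58.22) = 3931.3(T − 58.22)
4590.9 T = 228880 − 52705 = 176175
T ≈ 38.37 °C (positive, so assuming full melt was valid).

T_f ≈ 38.4 °C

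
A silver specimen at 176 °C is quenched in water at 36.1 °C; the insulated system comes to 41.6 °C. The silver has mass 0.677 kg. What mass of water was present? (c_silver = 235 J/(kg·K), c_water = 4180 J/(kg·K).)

|Q_silver| = |Q_water|:
0.677·235·(176 − 41.6) = m·4180·(41.6 − 36.1)
22990 m = 21382  ⇒  m ≈ 0.9301 kg

m ≈ 0.93 kg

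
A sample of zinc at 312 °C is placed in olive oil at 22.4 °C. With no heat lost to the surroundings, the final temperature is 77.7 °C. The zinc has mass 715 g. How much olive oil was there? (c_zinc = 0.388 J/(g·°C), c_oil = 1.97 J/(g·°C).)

Heat lost by the zinc = heat gained by the oil:
715×0.388×(312 − 77.7) = m×1.97×(77.7 − 22.4)
108.94 m = 65000  ⇒  m ≈ 596.6 g

m ≈ 597 g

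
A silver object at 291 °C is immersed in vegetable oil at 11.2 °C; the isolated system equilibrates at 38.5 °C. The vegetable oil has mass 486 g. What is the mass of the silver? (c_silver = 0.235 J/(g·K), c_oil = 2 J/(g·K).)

m ≈ 447 g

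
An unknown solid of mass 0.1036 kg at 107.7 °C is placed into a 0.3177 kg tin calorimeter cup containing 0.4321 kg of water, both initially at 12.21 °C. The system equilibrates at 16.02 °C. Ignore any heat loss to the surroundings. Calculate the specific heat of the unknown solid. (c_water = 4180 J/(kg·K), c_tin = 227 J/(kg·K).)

c ≈ 753 J/(kg·K)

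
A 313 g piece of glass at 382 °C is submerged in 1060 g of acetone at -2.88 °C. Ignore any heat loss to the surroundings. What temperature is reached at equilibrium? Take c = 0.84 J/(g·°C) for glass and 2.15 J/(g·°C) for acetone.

T_f ≈ 36.9 °C

Taking heat into each body as positive, Σ m c ΔT = 0:
313*0.84*(T − 382) + 1060*2.15*(T − (-2.88)) = 0
262.92(T − 382) + 2279(T − (-2.88)) = 0
2541.9 T = 93872
T = 93872/2541.9 ≈ 36.93 °C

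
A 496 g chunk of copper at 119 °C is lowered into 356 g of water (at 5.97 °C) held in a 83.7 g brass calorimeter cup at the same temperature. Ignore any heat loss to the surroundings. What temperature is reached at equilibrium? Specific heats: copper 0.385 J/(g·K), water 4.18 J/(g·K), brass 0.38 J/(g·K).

Taking heat into each body as positive, Σ m c ΔT = 0:
496×0.385×(T − 119) + 356×4.18×(T − 5.97) + 83.7×0.38×(T − 5.97) = 0
1710.8 T = 31798
T = 31798 / 1710.8 = 18.6 °C

T_f ≈ 18.6 °C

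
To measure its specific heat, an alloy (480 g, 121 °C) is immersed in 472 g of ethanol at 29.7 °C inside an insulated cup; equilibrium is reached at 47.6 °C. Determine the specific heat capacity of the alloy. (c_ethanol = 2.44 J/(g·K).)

c ≈ 0.585 J/(g·K)

Setting the total heat transfer to zero:
480×c×(47.6 − 121) + 472×2.44×(47.6 − 29.7) = 0
-35232 c = -20615
c = -20615/-35232 ≈ 0.5851 J/(g·K)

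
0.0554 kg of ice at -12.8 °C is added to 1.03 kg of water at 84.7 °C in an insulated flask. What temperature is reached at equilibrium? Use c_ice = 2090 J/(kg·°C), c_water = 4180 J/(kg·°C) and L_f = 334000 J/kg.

T_f ≈ 76.0 °C

Net heat exchanged in the isolated system is zero:
ice -12.8→0 °C: 0.0554·2090·12.8 = 1482.1; fusion: m_ice L_f = 0.0554·334000 = 18504; warm the meltwater: 231.57 T; water cools: 1.03·4180·(T − 84.7) = 4305.4(T − 84.7)
4537 T = 364667 − 19986 = 344682
T ≈ 75.97 °C. Since T > 0 °C, the all-ice-melts assumption holds.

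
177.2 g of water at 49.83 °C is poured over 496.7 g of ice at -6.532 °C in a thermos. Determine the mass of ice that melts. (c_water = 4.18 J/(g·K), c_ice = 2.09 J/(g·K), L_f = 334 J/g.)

Water can give up m c ΔT = 177.2×4.18×49.83 = 36909 J before reaching 0 °C.
Of that, 496.7×2.09×6.532 = 6780.9 J goes to bring the ice to 0 °C, leaving 30128 J.
Melting all 496.7 g of ice would need 496.7×334 = 165898 J.
That's not enough to melt it all — equilibrium is at 0 °C with ice remaining.
m_melt = 30128 / L_f = 90.2 g.

m_melted ≈ 90.2 g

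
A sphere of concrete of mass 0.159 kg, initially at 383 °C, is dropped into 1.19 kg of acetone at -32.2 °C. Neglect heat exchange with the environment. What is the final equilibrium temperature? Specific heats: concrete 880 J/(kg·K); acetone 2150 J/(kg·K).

T_f ≈ -10.7 °C

Net heat exchanged in the isolated system is zero:
0.159×880×(T − 383) + 1.19×2150×(T − (-32.2)) = 0
(139.92 + 2558.5) T = 139.92×383 + 2558.5×(-32.2)
T ≈ -10.67 °C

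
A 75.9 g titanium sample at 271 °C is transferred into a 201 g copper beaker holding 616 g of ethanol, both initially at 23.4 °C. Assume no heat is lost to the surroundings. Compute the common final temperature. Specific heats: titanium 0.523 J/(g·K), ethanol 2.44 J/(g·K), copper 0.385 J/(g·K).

Heat gained plus heat lost sum to zero:
75.9×0.523×(T − 271) + 616×2.44×(T − 23.4) + 201×0.385×(T − 23.4) = 0
39.7(T − 271) + 1503(T − 23.4) + 77.39(T − 23.4) = 0
(39.7 + 1503 + 77.39) T = 39.7×271 + 1503×23.4 + 77.39×23.4
T = 47739 / 1620.1 = 29.5 °C

T_f ≈ 29.5 °C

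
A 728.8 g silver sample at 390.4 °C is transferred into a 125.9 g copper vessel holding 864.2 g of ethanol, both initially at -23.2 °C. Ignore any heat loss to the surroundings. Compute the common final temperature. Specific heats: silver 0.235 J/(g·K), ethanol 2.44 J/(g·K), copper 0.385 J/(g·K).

T_f ≈ 7.2 °C

Let T be the final temperature. ΣQ_i = 0:
728.8·0.235·(T − 390.4) + 864.2·2.44·(T − (-23.2)) + 125.9·0.385·(T − (-23.2)) = 0
(171.27 + 2108.6 + 48.47) T = 171.27·390.4 + 2108.6·(-23.2) + 48.47·(-23.2)
T = 16818 / 2328.4 = 7.22 °C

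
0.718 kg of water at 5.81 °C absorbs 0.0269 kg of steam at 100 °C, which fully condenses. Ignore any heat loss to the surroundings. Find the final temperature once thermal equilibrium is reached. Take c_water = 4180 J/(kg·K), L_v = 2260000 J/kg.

T_f ≈ 28.7 °C

Sum of m c ΔT and latent-heat terms is zero:
latent heat released on condensation: 0.0269·2260000 = 60794; condensate cools 100→T: 0.0269·4180·(T − 100) = 112.44(T − 100); original water: 3001.2(T − 5.81)
3113.7 T = 60794 + 11244 + 17437 = 89475
T ≈ 28.74 °C (< 100 °C, so full condensation is consistent).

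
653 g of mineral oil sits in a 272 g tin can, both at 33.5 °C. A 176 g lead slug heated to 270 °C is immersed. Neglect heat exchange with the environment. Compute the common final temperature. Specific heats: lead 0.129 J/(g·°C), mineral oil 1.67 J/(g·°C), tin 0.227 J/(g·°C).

T_f ≈ 38.1 °C

Conservation of energy gives ΣQ = 0:
176·0.129·(T − 270) + 653·1.67·(T − 33.5) + 272·0.227·(T − 33.5) = 0
(22.7 + 1090.5 + 61.74) T = 22.7·270 + 1090.5·33.5 + 61.74·33.5
T = 44731 / 1175 = 38.1 °C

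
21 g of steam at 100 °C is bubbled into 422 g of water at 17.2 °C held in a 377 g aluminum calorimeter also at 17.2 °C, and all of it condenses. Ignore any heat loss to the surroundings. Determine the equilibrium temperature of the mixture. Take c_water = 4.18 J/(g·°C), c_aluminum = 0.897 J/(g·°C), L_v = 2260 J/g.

T_f ≈ 42.2 °C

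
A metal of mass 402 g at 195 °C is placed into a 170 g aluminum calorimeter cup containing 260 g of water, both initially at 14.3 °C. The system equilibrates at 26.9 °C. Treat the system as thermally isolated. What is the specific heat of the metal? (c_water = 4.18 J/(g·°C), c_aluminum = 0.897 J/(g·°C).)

c ≈ 0.231 J/(g·°C)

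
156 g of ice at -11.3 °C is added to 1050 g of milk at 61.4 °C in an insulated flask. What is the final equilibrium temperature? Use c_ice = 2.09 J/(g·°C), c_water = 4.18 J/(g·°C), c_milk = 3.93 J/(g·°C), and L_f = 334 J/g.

Net heat exchanged in the isolated system is zero:
warm ice to 0 °C: 156·2.09·(0 − (-11.3)) = 3684.3
  melt ice: 156·334 = 52104
  meltwater 0→T: 156·4.18·T = 652.08 T
  milk: 4126.5(T − 61.4)
4778.6 T = 253367 − 55788 = 197579
T ≈ 41.35 °C. Since T > 0 °C, the all-ice-melts assumption holds.

T_f ≈ 41.3 °C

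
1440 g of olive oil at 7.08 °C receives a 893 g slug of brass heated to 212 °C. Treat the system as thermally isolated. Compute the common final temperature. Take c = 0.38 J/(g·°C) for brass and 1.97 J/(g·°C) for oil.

T_f ≈ 29.0 °C

T_f = Σ m_i c_i T_i / Σ m_i c_i:
T_f = (339.34·212 + 2836.8·7.08) / (339.34 + 2836.8)
    = 92025 / 3176.1 ≈ 28.97 °C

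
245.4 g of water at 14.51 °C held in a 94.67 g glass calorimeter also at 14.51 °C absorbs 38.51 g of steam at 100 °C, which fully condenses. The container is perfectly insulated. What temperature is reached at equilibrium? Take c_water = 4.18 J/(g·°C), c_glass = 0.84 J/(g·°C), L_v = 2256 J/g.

Net heat exchanged in the isolated system is zero:
condense steam: −38.51·2256 = −86879; condensed water 100 °C→T: 160.97(T − 100); water warms: 245.4·4.18·(T − 14.51) = 1025.8(T − 14.51); glass cup: 94.67·0.84·(T − 14.51) = 79.52(T − 14.51)
1266.3 T = 86879 + 16097 + 16038 = 119014
T ≈ 93.99 °C — below 100 °C, confirming all the steam condensed.

T_f ≈ 94.0 °C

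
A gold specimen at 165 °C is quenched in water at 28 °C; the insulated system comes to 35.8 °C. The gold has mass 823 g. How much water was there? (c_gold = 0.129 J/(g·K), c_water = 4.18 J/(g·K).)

|Q_gold| = |Q_water|:
823·0.129·(165 − 35.8) = m·4.18·(35.8 − 28)
32.6 m = 13717  ⇒  m ≈ 420.7 g

m ≈ 421 g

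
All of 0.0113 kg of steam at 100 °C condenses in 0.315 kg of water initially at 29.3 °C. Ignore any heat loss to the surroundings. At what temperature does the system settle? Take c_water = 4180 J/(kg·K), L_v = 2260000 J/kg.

T_f ≈ 50.5 °C

Sum of m c ΔT and latent-heat terms is zero:
latent heat released on condensation: 0.0113×2260000 = 25538; condensate cools 100→T: 0.0113×4180×(T − 100) = 47.23(T − 100); water warms: 0.315×4180×(T − 29.3) = 1316.7(T − 29.3)
1363.9 T = 25538 + 4723.4 + 38579 = 68841
T ≈ 50.47 °C (< 100 °C, so full condensation is consistent).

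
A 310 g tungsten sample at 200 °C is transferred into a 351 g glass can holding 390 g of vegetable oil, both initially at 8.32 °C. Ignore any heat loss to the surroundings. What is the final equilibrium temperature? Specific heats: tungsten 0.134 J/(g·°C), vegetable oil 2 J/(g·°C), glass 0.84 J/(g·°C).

T_f ≈ 15.5 °C

Setting the total heat transfer to zero:
310×0.134×(T − 200) + 390×2×(T − 8.32) + 351×0.84×(T − 8.32) = 0
1116.4 T = 17251
T = 17251 / 1116.4 = 15.5 °C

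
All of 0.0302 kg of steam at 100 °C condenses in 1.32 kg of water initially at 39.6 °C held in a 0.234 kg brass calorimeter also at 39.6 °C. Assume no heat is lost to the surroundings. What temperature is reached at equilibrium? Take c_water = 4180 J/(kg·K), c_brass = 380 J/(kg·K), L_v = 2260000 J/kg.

Energy balance with sensible and latent terms:
steam→water at 100 °C releases m L_v = 0.0302×2260000 = 68252; condensed water 100 °C→T: 126.24(T − 100); original water: 5517.6(T − 39.6); brass cup: 0.234×380×(T − 39.6) = 88.92(T − 39.6)
5732.8 T = 68252 + 12624 + 222018 = 302894
T ≈ 52.84 °C — below 100 °C, confirming all the steam condensed.

T_f ≈ 52.8 °C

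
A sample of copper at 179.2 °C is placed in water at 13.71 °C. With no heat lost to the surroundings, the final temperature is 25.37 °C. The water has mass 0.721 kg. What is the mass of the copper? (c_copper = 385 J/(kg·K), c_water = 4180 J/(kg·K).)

Heat lost by the copper = heat gained by the water:
m×385×(179.2 − 25.37) = 0.721×4180×(25.37 − 13.71)
59225 m = 35141  ⇒  m ≈ 0.5933 kg

m ≈ 0.593 kg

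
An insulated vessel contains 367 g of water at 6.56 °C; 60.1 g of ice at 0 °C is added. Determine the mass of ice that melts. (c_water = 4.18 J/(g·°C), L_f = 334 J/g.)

m_melted ≈ 30.1 g

Heat available from the water dropping to 0 °C: 367·4.18·6.56 = 10063 J.
To melt every bit of ice: 60.1·334 = 20073 J.
That's not enough to melt it all — equilibrium is at 0 °C with ice remaining.
m_melt = 10063 / L_f = 30.13 g.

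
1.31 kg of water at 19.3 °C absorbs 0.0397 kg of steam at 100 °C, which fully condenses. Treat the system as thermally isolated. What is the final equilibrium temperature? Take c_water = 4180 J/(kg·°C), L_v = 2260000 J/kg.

T_f ≈ 37.6 °C

Energy balance with sensible and latent terms:
latent heat released on condensation: 0.0397×2260000 = 89722; condensed water 100 °C→T: 165.95(T − 100); water warms: 1.31×4180×(T − 19.3) = 5475.8(T − 19.3)
5641.7 T = 89722 + 16595 + 105683 = 212000
T ≈ 37.58 °C, under the boiling point, so the assumption holds.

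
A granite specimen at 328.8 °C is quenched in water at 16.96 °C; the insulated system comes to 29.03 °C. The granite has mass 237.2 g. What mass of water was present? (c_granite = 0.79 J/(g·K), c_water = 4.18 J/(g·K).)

Energy conservation, ΣQ = 0:
237.2×0.79×(29.03 − 328.8) + m×4.18×(29.03 − 16.96) = 0
50.45 m = 56173
m = 56173/50.45 ≈ 1113 g

m ≈ 1110 g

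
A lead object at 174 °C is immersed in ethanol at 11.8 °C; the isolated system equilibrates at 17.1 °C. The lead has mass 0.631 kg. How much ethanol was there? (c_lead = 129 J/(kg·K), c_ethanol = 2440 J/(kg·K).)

m ≈ 0.988 kg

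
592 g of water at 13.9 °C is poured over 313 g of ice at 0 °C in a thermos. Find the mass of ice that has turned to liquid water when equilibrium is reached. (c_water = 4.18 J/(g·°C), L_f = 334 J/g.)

m_melted ≈ 103 g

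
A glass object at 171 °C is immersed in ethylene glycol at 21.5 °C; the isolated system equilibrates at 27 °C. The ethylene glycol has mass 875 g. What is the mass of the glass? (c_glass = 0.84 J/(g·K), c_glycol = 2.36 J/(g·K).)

m ≈ 93.9 g

|Q_glass| = |Q_glycol|:
m×0.84×(171 − 27) = 875×2.36×(27 − 21.5)
120.96 m = 11358  ⇒  m ≈ 93.89 g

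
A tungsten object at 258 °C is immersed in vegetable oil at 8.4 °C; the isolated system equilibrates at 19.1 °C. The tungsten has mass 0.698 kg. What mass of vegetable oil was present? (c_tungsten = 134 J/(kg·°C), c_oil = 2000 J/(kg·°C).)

m ≈ 1.04 kg

|Q_tungsten| = |Q_oil|:
0.698×134×(258 − 19.1) = m×2000×(19.1 − 8.4)
21400 m = 22345  ⇒  m ≈ 1.044 kg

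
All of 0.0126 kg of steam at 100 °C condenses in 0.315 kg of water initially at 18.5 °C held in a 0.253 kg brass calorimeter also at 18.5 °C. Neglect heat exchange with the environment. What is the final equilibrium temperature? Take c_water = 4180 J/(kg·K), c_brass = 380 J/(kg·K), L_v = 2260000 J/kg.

T_f ≈ 40.9 °C

Energy conservation, ΣQ = 0:
steam→water at 100 °C releases m L_v = 0.0126×2260000 = 28476
  condensate cools 100→T: 0.0126×4180×(T − 100) = 52.67(T − 100)
  water warms: 0.315×4180×(T − 18.5) = 1316.7(T − 18.5)
  cup: 96.14(T − 18.5)
1465.5 T = 28476 + 5266.8 + 26138 = 59880
T ≈ 40.86 °C — below 100 °C, confirming all the steam condensed.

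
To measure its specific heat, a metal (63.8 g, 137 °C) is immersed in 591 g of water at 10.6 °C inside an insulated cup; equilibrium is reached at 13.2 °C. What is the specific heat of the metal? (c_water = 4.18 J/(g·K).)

Taking heat into each body as positive, Σ m c ΔT = 0:
63.8×c×(13.2 − 137) + 591×4.18×(13.2 − 10.6) = 0
-7898.4 c = -6423
c = -6423/-7898.4 ≈ 0.8132 J/(g·K)

c ≈ 0.813 J/(g·K)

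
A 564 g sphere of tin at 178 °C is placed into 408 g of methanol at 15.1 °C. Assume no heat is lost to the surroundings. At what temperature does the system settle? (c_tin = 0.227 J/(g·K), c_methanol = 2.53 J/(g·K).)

|Q_tin| = |Q_methanol|:
564*0.227*(178 − T) = 408*2.53*(T − 15.1)
128.03(178 − T) = 1032.2(T − 15.1)
1160.3 T = 38376  ⇒  T ≈ 33.07 °C

T_f ≈ 33.1 °C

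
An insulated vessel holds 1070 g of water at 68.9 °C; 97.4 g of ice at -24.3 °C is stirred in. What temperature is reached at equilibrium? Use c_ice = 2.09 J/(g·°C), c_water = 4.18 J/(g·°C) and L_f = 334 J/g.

T_f ≈ 55.5 °C

Taking heat into each body as positive, Σ m c ΔT = 0:
ice -24.3→0 °C: 97.4×2.09×24.3 = 4946.7
  latent heat to melt: 97.4×334 = 32532
  meltwater 0→T: 97.4×4.18×T = 407.13 T
  water cools: 1070×4.18×(T − 68.9) = 4472.6(T − 68.9)
4879.7 T = 308162 − 37478 = 270684
T ≈ 55.47 °C — above 0 °C, consistent with complete melting.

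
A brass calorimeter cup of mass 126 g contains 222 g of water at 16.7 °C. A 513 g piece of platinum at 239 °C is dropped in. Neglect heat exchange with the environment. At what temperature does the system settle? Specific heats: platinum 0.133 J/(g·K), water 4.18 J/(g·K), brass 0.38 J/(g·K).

T_f ≈ 31.2 °C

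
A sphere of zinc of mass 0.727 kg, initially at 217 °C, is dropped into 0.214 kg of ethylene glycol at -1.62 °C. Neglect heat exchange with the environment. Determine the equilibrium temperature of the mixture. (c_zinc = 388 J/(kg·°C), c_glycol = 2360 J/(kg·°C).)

T_f ≈ 76.7 °C

Heat lost by the zinc equals heat gained by the glycol:
0.727×388×(217 − T) = 0.214×2360×(T − (-1.62))
282.08(217 − T) = 505.04(T − (-1.62))
787.12 T = 60392  ⇒  T ≈ 76.73 °C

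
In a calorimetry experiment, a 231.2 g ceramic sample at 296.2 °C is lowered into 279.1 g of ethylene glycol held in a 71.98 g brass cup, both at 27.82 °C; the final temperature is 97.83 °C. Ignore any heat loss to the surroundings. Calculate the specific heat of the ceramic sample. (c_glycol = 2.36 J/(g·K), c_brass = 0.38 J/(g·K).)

c ≈ 1.05 J/(g·K)

Setting the total heat transfer to zero:
231.2·c·(97.83 − 296.2) + 279.1·2.36·(97.83 − 27.82) + 71.98·0.38·(97.83 − 27.82) = 0
-45863 c = -48029
c = -48029/-45863 ≈ 1.047 J/(g·K)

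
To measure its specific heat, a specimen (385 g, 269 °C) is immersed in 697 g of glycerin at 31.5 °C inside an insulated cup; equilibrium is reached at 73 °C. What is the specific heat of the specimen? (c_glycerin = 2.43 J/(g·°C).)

c ≈ 0.931 J/(g·°C)

Net heat exchanged in the isolated system is zero:
385·c·(73 − 269) + 697·2.43·(73 − 31.5) = 0
-75460 c = -70289
c = -70289/-75460 ≈ 0.9315 J/(g·°C)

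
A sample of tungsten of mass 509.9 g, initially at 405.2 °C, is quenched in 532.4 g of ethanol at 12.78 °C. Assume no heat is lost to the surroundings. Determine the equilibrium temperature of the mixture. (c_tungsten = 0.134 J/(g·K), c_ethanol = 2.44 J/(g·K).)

Setting the total heat transfer to zero:
509.9×0.134×(T − 405.2) + 532.4×2.44×(T − 12.78) = 0
68.33(T − 405.2) + 1299.1(T − 12.78) = 0
(68.33 + 1299.1) T = 68.33×405.2 + 1299.1×12.78
T ≈ 32.39 °C

T_f ≈ 32.4 °C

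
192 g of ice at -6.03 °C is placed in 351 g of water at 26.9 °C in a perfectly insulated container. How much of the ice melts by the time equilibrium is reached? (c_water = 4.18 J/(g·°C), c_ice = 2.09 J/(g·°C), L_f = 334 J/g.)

Cooling the water to 0 °C releases 351·4.18·26.9 = 39467 J.
Of that, 192·2.09·6.03 = 2419.7 J goes to bring the ice to 0 °C, leaving 37047 J.
Fully melting the ice requires m_ice L_f = 192·334 = 64128 J.
That's not enough to melt it all — equilibrium is at 0 °C with ice remaining.
Mass melted = 37047/334 ≈ 110.9 g.

m_melted ≈ 111 g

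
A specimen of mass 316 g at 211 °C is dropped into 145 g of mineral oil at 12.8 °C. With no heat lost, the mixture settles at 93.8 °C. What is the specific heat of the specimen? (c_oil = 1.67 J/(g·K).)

Heat lost by the specimen = heat gained by the oil:
316·c·(211 − 93.8) = 145·1.67·(93.8 − 12.8)
37035 c = 19614  ⇒  c ≈ 0.5296 J/(g·K)

c ≈ 0.53 J/(g·K)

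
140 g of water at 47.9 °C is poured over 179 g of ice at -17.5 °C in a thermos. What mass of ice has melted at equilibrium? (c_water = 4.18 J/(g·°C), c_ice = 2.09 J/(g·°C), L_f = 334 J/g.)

m_melted ≈ 64.3 g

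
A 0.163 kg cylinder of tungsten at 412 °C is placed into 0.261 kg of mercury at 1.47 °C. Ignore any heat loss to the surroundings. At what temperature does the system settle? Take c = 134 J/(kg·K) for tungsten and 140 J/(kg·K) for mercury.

T_f = Σ m_i c_i T_i / Σ m_i c_i:
T_f = (21.84*412 + 36.54*1.47) / (21.84 + 36.54)
    = 9052.6 / 58.38 ≈ 155.06 °C

T_f ≈ 155.1 °C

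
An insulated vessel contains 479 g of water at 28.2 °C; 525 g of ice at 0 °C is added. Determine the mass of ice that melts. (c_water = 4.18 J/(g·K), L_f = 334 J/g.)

m_melted ≈ 169 g

Water can give up m c ΔT = 479×4.18×28.2 = 56463 J before reaching 0 °C.
Melting all 525 g of ice would need 525×334 = 175350 J.
56463 J < 175350 J, so only part of the ice melts and the system sits at 0 °C.
m_melt = 56463 / L_f = 169 g.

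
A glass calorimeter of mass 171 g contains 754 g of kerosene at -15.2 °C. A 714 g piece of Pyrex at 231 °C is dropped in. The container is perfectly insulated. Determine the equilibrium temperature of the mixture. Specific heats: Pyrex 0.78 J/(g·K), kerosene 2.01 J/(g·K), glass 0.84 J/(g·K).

T_f ≈ 46.7 °C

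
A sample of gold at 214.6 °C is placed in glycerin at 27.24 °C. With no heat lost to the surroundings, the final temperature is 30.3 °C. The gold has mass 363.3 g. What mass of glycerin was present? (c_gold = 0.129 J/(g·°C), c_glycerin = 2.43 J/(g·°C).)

|Q_gold| = |Q_glycerin|:
363.3×0.129×(214.6 − 30.3) = m×2.43×(30.3 − 27.24)
7.436 m = 8637.3  ⇒  m ≈ 1162 g

m ≈ 1160 g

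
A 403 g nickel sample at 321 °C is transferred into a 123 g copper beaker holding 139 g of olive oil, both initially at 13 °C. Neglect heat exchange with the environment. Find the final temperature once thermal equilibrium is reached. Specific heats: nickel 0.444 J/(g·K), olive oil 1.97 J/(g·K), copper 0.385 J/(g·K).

Heat gained plus heat lost sum to zero:
403·0.444·(T − 321) + 139·1.97·(T − 13) + 123·0.385·(T − 13) = 0
(178.93 + 273.83 + 47.36) T = 178.93·321 + 273.83·13 + 47.36·13
T ≈ 123.20 °C

T_f ≈ 123.2 °C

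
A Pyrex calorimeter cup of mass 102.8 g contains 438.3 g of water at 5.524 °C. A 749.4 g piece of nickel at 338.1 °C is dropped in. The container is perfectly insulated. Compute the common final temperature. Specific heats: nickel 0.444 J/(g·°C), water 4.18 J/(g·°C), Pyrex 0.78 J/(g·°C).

Energy conservation, ΣQ = 0:
749.4×0.444×(T − 338.1) + 438.3×4.18×(T − 5.524) + 102.8×0.78×(T − 5.524) = 0
332.73(T − 338.1) + 1832.1(T − 5.524) + 80.18(T − 5.524) = 0
2245 T = 123061
T = 123061/2245 ≈ 54.82 °C

T_f ≈ 54.8 °C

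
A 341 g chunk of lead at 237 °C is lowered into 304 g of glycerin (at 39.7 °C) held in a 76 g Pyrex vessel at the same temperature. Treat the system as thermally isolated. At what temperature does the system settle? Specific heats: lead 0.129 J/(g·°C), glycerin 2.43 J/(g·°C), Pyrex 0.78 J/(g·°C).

T_f ≈ 50.0 °C

T_f = Σ m_i c_i T_i / Σ m_i c_i:
T_f = (43.99*237 + 738.72*39.7 + 59.28*39.7) / (43.99 + 738.72 + 59.28)
    = 42106 / 841.99 ≈ 50.01 °C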